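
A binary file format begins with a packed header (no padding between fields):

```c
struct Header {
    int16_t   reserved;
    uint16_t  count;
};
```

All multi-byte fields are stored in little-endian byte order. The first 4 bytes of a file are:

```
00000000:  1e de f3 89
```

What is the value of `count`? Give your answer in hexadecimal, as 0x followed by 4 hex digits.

0x89F3

`count` follows `reserved` (2 bytes), so it starts at byte offset 2 and occupies 2 bytes.
Bytes at offsets 2..3: F3 89.
Little-endian stores the least-significant byte at the lowest address.
Reassemble most-significant byte first: 89 F3 → 0x89F3.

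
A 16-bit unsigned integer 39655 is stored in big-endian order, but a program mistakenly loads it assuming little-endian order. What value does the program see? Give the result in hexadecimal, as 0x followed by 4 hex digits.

0xE79A

39655 in 16-bit hexadecimal is 0x9AE7.
Stored big-endian, the bytes at ascending addresses are 9A E7.
Read back as little-endian, the first byte is least significant, giving 0xE79A.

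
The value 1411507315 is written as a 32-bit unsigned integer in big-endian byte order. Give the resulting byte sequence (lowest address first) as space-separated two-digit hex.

1411507315 in hexadecimal, padded to 32 bits, is 0x5421E473.
Split into bytes (most-significant first): 54 21 E4 73.
In big-endian order the high byte comes first in memory.
So the memory order matches the most-significant-first order: 54 21 E4 73.

54 21 E4 73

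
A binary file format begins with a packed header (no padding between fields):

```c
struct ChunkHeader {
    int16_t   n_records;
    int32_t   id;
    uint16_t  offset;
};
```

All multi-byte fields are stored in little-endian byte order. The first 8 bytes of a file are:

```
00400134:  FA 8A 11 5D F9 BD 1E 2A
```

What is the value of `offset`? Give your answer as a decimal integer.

10782

`offset` follows `n_records` (2 B), `id` (4 B), so it starts at offset 2 + 4 = 6 and occupies 2 bytes.
Bytes at offsets 6..7: 1E 2A.
Little-endian: lowest address holds the least-significant byte.
Reassemble most-significant byte first: 2A 1E → 0x2A1E.
0x2A1E = 10782.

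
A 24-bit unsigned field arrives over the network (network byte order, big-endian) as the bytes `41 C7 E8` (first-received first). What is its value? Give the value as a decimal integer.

4311016

In big-endian order the high byte comes first in memory.
The bytes are already most-significant first: 0x41C7E8.
0x41C7E8 = 4311016.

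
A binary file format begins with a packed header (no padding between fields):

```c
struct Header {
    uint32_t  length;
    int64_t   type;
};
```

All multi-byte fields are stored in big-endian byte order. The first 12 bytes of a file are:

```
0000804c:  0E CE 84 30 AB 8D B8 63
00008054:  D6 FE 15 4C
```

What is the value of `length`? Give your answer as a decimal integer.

`length` is the first field, at byte offset 0, occupying 4 bytes.
Bytes at offsets 0..3: 0E CE 84 30.
Big-endian stores the most-significant byte at the lowest address.
The bytes are already most-significant first: 0x0ECE8430.
0x0ECE8430 = 248415280.

248415280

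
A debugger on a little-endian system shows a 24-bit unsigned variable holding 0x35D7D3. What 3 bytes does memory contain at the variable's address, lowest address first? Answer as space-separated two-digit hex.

Split into bytes (most-significant first): 35 D7 D3.
Little-endian: lowest address holds the least-significant byte.
So at ascending addresses the bytes are D3 D7 35.

D3 D7 35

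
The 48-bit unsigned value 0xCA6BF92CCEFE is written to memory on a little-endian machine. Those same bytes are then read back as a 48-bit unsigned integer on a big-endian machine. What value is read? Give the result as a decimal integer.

280161471261642

Stored little-endian, the bytes at ascending addresses are FE CE 2C F9 6B CA.
Read back as big-endian, the last byte is least significant, giving 0xFECE2CF96BCA.
0xFECE2CF96BCA = 280161471261642.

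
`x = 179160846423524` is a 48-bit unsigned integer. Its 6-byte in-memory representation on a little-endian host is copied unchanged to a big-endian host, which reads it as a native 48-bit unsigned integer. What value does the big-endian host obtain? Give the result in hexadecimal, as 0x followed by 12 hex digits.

179160846423524 in 48-bit hexadecimal is 0xA2F2229BD5E4.
Stored little-endian, the bytes at ascending addresses are E4 D5 9B 22 F2 A2.
Read back as big-endian, the last byte is least significant, giving 0xE4D59B22F2A2.

0xE4D59B22F2A2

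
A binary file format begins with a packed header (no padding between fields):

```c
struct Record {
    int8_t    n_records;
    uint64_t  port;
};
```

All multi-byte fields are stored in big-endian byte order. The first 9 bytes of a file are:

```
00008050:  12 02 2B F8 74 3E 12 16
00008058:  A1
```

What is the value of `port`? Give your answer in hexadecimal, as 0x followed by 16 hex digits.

0x022BF8743E1216A1

`port` follows `n_records` (1 byte), so it starts at byte offset 1 and occupies 8 bytes.
Bytes at offsets 1..8: 02 2B F8 74 3E 12 16 A1.
Big-endian stores the most-significant byte at the lowest address.
The bytes are already most-significant first: 0x022BF8743E1216A1.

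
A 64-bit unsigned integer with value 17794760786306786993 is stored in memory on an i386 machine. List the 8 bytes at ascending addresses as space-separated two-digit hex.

17794760786306786993 in hexadecimal, padded to 64 bits, is 0xF6F3B0A78ADDE6B1.
Split into bytes (most-significant first): F6 F3 B0 A7 8A DD E6 B1.
Little-endian stores the least-significant byte at the lowest address.
So at ascending addresses the bytes are B1 E6 DD 8A A7 B0 F3 F6.

B1 E6 DD 8A A7 B0 F3 F6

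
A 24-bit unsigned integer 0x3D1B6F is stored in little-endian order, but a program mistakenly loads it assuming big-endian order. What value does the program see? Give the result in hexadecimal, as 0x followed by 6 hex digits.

Stored little-endian, the bytes at ascending addresses are 6F 1B 3D.
Read back as big-endian, the last byte is least significant, giving 0x6F1B3D.

0x6F1B3D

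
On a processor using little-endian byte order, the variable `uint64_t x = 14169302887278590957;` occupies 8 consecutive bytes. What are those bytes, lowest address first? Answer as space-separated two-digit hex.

ED 3B 28 5F E7 79 A3 C4

14169302887278590957 in hexadecimal, padded to 64 bits, is 0xC4A379E75F283BED.
Split into bytes (most-significant first): C4 A3 79 E7 5F 28 3B ED.
In little-endian order the low byte comes first in memory.
So at ascending addresses the bytes are ED 3B 28 5F E7 79 A3 C4.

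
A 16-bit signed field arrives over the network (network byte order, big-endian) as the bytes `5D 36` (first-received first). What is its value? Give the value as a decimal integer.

Big-endian: lowest address holds the most-significant byte.
The bytes are already most-significant first: 0x5D36.
0x5D36 = 23862.

23862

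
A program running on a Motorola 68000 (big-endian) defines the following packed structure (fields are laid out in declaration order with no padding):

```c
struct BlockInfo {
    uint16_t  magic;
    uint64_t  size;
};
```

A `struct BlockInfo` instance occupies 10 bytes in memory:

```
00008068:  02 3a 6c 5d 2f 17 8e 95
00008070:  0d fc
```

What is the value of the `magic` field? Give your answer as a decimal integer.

`magic` is the first field, at byte offset 0, occupying 2 bytes.
Bytes at offsets 0..1: 02 3A.
In big-endian order the high byte comes first in memory.
The bytes are already most-significant first: 0x023A.
0x023A = 570.

570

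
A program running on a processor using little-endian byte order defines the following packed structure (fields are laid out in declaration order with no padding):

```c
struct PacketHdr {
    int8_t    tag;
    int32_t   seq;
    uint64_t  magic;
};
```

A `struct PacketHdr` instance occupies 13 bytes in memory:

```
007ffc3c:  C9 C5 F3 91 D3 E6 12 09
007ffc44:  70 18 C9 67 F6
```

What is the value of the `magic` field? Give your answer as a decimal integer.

17755381162727510758

`magic` follows `tag` (1 B), `seq` (4 B), so it starts at offset 1 + 4 = 5 and occupies 8 bytes.
Bytes at offsets 5..12: E6 12 09 70 18 C9 67 F6.
In little-endian order the low byte comes first in memory.
Reassemble most-significant byte first: F6 67 C9 18 70 09 12 E6 → 0xF667C918700912E6.
0xF667C918700912E6 = 17755381162727510758.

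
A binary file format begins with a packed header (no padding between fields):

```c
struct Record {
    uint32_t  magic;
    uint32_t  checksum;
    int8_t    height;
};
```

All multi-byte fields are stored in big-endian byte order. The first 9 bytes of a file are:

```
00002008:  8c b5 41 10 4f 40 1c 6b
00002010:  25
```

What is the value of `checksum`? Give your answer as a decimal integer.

1329601643

`checksum` follows `magic` (4 bytes), so it starts at byte offset 4 and occupies 4 bytes.
Bytes at offsets 4..7: 4F 40 1C 6B.
Big-endian: lowest address holds the most-significant byte.
The bytes are already most-significant first: 0x4F401C6B.
0x4F401C6B = 1329601643.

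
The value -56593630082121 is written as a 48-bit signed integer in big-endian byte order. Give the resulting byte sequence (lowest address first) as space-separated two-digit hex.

CC 87 44 C8 4B B7

Two's complement of -56593630082121 in 48 bits: 56593630082121 = 0x3378BB37B449; invert → 0xCC8744C84BB6; add 1 → 0xCC8744C84BB7.
Split into bytes (most-significant first): CC 87 44 C8 4B B7.
Big-endian stores the most-significant byte at the lowest address.
So the memory order matches the most-significant-first order: CC 87 44 C8 4B B7.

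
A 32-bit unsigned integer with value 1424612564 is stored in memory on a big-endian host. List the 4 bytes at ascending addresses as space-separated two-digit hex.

54 E9 DC D4

1424612564 in hexadecimal, padded to 32 bits, is 0x54E9DCD4.
Split into bytes (most-significant first): 54 E9 DC D4.
In big-endian order the high byte comes first in memory.
So the memory order matches the most-significant-first order: 54 E9 DC D4.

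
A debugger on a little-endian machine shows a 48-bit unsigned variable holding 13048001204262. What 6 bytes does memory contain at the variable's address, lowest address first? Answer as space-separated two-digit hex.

13048001204262 in hexadecimal, padded to 48 bits, is 0x0BDDF97A1026.
Split into bytes (most-significant first): 0B DD F9 7A 10 26.
Little-endian: lowest address holds the least-significant byte.
So at ascending addresses the bytes are 26 10 7A F9 DD 0B.

26 10 7A F9 DD 0B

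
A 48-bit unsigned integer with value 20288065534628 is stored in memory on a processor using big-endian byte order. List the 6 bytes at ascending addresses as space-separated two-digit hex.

20288065534628 in hexadecimal, padded to 48 bits, is 0x1273AEF07AA4.
Split into bytes (most-significant first): 12 73 AE F0 7A A4.
Big-endian stores the most-significant byte at the lowest address.
So the memory order matches the most-significant-first order: 12 73 AE F0 7A A4.

12 73 AE F0 7A A4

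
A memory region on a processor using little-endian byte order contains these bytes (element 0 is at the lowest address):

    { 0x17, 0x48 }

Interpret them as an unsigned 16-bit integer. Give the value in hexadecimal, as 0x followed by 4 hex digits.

Little-endian: lowest address holds the least-significant byte.
Reassemble most-significant byte first: 48 17 → 0x4817.

0x4817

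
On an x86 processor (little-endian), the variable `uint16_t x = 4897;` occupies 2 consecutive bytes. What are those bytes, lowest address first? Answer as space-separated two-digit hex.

21 13

4897 in hexadecimal, padded to 16 bits, is 0x1321.
Split into bytes (most-significant first): 13 21.
In little-endian order the low byte comes first in memory.
So at ascending addresses the bytes are 21 13.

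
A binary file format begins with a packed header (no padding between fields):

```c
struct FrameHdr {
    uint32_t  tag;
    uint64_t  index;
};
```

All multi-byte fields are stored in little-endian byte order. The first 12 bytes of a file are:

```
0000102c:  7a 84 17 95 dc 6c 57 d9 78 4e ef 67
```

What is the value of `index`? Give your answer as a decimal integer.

7489290986289851612

`index` follows `tag` (4 bytes), so it starts at byte offset 4 and occupies 8 bytes.
Bytes at offsets 4..11: DC 6C 57 D9 78 4E EF 67.
Little-endian: lowest address holds the least-significant byte.
Reassemble most-significant byte first: 67 EF 4E 78 D9 57 6C DC → 0x67EF4E78D9576CDC.
0x67EF4E78D9576CDC = 7489290986289851612.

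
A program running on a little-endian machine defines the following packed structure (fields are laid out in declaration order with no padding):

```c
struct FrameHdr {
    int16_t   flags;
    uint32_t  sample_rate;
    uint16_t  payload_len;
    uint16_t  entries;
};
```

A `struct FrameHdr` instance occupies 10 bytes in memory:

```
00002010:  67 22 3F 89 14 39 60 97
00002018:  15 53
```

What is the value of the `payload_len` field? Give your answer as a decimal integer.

`payload_len` follows `flags` (2 B), `sample_rate` (4 B), so it starts at offset 2 + 4 = 6 and occupies 2 bytes.
Bytes at offsets 6..7: 60 97.
In little-endian order the low byte comes first in memory.
Reassemble most-significant byte first: 97 60 → 0x9760.
0x9760 = 38752.

38752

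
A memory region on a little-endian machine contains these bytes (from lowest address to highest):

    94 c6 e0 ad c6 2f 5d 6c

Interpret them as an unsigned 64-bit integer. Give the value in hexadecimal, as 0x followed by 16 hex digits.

Little-endian: lowest address holds the least-significant byte.
Reassemble most-significant byte first: 6C 5D 2F C6 AD E0 C6 94 → 0x6C5D2FC6ADE0C694.

0x6C5D2FC6ADE0C694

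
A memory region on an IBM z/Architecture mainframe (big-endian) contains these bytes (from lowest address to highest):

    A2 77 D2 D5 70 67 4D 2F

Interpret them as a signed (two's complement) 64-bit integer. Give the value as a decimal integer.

-6739686503180972753

Big-endian stores the most-significant byte at the lowest address.
The bytes are already most-significant first: 0xA277D2D570674D2F.
Top bit is set, so as a signed 64-bit value this is 0xA277D2D570674D2F − 2^64 = -6739686503180972753.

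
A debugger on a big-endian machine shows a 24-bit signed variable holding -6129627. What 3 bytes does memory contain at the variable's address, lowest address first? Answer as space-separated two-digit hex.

A2 78 25

Two's complement of -6129627 in 24 bits: 6129627 = 0x5D87DB; invert → 0xA27824; add 1 → 0xA27825.
Split into bytes (most-significant first): A2 78 25.
Big-endian stores the most-significant byte at the lowest address.
So the memory order matches the most-significant-first order: A2 78 25.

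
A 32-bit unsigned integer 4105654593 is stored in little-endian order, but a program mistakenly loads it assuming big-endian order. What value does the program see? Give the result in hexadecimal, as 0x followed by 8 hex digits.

4105654593 in 32-bit hexadecimal is 0xF4B75141.
Stored little-endian, the bytes at ascending addresses are 41 51 B7 F4.
Read back as big-endian, the last byte is least significant, giving 0x4151B7F4.

0x4151B7F4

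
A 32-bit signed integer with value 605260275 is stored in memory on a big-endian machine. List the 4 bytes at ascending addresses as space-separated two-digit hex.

24 13 89 F3

605260275 in hexadecimal, padded to 32 bits, is 0x241389F3.
Split into bytes (most-significant first): 24 13 89 F3.
In big-endian order the high byte comes first in memory.
So the memory order matches the most-significant-first order: 24 13 89 F3.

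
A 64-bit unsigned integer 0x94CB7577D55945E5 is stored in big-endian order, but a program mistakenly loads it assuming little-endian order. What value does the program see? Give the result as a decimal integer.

16520709581445647252

Stored big-endian, the bytes at ascending addresses are 94 CB 75 77 D5 59 45 E5.
Read back as little-endian, the first byte is least significant, giving 0xE54559D57775CB94.
0xE54559D57775CB94 = 16520709581445647252.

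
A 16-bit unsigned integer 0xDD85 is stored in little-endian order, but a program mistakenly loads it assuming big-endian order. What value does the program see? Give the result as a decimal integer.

34269

Stored little-endian, the bytes at ascending addresses are 85 DD.
Read back as big-endian, the last byte is least significant, giving 0x85DD.
0x85DD = 34269.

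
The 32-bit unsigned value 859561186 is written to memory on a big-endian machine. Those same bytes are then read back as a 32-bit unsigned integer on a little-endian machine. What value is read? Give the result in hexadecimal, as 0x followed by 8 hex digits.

859561186 in 32-bit hexadecimal is 0x333BDCE2.
Stored big-endian, the bytes at ascending addresses are 33 3B DC E2.
Read back as little-endian, the first byte is least significant, giving 0xE2DC3B33.

0xE2DC3B33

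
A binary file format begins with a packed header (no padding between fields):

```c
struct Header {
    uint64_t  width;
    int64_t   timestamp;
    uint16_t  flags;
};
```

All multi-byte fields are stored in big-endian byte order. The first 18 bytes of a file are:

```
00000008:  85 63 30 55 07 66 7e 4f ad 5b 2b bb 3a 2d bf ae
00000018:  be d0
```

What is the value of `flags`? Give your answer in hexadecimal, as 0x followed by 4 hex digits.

`flags` follows `width` (8 B), `timestamp` (8 B), so it starts at offset 8 + 8 = 16 and occupies 2 bytes.
Bytes at offsets 16..17: BE D0.
Big-endian stores the most-significant byte at the lowest address.
The bytes are already most-significant first: 0xBED0.

0xBED0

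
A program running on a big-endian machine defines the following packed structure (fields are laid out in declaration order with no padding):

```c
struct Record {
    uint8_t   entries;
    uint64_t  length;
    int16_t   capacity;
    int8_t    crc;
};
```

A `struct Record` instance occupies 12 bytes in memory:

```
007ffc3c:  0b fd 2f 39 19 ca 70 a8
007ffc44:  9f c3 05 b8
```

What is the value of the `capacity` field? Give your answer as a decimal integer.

-15611

`capacity` follows `entries` (1 B), `length` (8 B), so it starts at offset 1 + 8 = 9 and occupies 2 bytes.
Bytes at offsets 9..10: C3 05.
In big-endian order the high byte comes first in memory.
The bytes are already most-significant first: 0xC305.
Top bit is set, so as a signed 16-bit value this is 0xC305 − 2^16 = -15611.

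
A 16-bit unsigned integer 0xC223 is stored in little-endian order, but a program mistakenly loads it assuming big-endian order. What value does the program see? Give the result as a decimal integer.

9154

Stored little-endian, the bytes at ascending addresses are 23 C2.
Read back as big-endian, the last byte is least significant, giving 0x23C2.
0x23C2 = 9154.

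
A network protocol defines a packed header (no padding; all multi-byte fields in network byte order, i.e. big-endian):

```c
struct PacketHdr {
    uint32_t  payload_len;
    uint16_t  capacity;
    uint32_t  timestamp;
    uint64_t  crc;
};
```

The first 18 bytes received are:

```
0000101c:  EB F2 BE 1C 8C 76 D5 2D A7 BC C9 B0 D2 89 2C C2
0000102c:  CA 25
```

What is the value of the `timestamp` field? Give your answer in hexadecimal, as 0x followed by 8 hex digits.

0xD52DA7BC

`timestamp` follows `payload_len` (4 B), `capacity` (2 B), so it starts at offset 4 + 2 = 6 and occupies 4 bytes.
Bytes at offsets 6..9: D5 2D A7 BC.
In big-endian order the high byte comes first in memory.
The bytes are already most-significant first: 0xD52DA7BC.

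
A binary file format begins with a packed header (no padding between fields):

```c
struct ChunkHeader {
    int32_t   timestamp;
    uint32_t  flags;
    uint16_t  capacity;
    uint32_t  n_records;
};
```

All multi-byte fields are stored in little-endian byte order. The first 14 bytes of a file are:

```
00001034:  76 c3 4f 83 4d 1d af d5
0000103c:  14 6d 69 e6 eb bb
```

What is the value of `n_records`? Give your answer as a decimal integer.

3152799337

`n_records` follows `timestamp` (4 B), `flags` (4 B), `capacity` (2 B), so it starts at offset 4 + 4 + 2 = 10 and occupies 4 bytes.
Bytes at offsets 10..13: 69 E6 EB BB.
Little-endian: lowest address holds the least-significant byte.
Reassemble most-significant byte first: BB EB E6 69 → 0xBBEBE669.
0xBBEBE669 = 3152799337.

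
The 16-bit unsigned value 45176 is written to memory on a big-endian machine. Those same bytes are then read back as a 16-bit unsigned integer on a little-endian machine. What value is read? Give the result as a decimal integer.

30896

45176 in 16-bit hexadecimal is 0xB078.
Stored big-endian, the bytes at ascending addresses are B0 78.
Read back as little-endian, the first byte is least significant, giving 0x78B0.
0x78B0 = 30896.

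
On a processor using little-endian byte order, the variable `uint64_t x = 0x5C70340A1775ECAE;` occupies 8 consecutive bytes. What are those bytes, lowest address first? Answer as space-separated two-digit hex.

Split into bytes (most-significant first): 5C 70 34 0A 17 75 EC AE.
In little-endian order the low byte comes first in memory.
So at ascending addresses the bytes are AE EC 75 17 0A 34 70 5C.

AE EC 75 17 0A 34 70 5C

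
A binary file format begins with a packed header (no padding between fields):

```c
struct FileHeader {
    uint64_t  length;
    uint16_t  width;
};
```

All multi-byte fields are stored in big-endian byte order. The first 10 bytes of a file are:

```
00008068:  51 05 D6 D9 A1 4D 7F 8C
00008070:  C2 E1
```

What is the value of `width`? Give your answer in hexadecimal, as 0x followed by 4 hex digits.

`width` follows `length` (8 bytes), so it starts at byte offset 8 and occupies 2 bytes.
Bytes at offsets 8..9: C2 E1.
In big-endian order the high byte comes first in memory.
The bytes are already most-significant first: 0xC2E1.

0xC2E1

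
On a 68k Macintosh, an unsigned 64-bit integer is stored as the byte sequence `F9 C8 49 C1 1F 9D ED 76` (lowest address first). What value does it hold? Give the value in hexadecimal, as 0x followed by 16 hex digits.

0xF9C849C11F9DED76

Big-endian: lowest address holds the most-significant byte.
The bytes are already most-significant first: 0xF9C849C11F9DED76.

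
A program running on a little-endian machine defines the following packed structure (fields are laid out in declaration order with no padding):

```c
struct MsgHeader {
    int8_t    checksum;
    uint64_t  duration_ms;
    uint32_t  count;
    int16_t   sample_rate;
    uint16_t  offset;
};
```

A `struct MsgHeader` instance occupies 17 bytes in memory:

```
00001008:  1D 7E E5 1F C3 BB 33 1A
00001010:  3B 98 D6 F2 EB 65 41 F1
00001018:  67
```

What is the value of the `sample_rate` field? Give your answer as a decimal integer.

`sample_rate` follows `checksum` (1 B), `duration_ms` (8 B), `count` (4 B), so it starts at offset 1 + 8 + 4 = 13 and occupies 2 bytes.
Bytes at offsets 13..14: 65 41.
Little-endian stores the least-significant byte at the lowest address.
Reassemble most-significant byte first: 41 65 → 0x4165.
0x4165 = 16741.

16741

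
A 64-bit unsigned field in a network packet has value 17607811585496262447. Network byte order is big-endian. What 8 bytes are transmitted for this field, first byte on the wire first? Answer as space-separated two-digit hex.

F4 5B 83 58 C9 83 27 2F

17607811585496262447 in hexadecimal, padded to 64 bits, is 0xF45B8358C983272F.
Split into bytes (most-significant first): F4 5B 83 58 C9 83 27 2F.
In big-endian order the high byte comes first in memory.
So the memory order matches the most-significant-first order: F4 5B 83 58 C9 83 27 2F.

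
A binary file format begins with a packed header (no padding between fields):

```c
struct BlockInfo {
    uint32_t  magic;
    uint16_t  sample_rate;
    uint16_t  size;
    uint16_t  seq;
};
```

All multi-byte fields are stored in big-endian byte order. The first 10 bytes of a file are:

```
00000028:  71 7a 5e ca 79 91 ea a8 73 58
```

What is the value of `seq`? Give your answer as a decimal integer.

29528

`seq` follows `magic` (4 B), `sample_rate` (2 B), `size` (2 B), so it starts at offset 4 + 2 + 2 = 8 and occupies 2 bytes.
Bytes at offsets 8..9: 73 58.
In big-endian order the high byte comes first in memory.
The bytes are already most-significant first: 0x7358.
0x7358 = 29528.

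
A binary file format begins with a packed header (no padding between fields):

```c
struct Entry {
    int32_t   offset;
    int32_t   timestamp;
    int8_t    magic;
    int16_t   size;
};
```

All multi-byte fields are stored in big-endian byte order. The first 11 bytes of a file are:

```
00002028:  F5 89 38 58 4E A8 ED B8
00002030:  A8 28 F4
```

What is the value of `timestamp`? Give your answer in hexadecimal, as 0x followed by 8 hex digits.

`timestamp` follows `offset` (4 bytes), so it starts at byte offset 4 and occupies 4 bytes.
Bytes at offsets 4..7: 4E A8 ED B8.
Big-endian stores the most-significant byte at the lowest address.
The bytes are already most-significant first: 0x4EA8EDB8.

0x4EA8EDB8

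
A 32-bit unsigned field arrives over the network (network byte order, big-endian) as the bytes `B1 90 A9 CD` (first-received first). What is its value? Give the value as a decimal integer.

Big-endian stores the most-significant byte at the lowest address.
The bytes are already most-significant first: 0xB190A9CD.
0xB190A9CD = 2979047885.

2979047885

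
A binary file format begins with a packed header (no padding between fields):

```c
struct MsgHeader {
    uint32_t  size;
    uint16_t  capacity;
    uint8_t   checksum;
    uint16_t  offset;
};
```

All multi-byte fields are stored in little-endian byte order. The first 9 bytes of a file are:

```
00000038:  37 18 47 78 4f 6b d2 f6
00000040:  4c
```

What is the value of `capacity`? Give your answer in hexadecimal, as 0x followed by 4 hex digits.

`capacity` follows `size` (4 bytes), so it starts at byte offset 4 and occupies 2 bytes.
Bytes at offsets 4..5: 4F 6B.
Little-endian stores the least-significant byte at the lowest address.
Reassemble most-significant byte first: 6B 4F → 0x6B4F.

0x6B4F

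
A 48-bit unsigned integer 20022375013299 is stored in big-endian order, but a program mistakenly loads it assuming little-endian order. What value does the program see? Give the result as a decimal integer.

197755541796114

20022375013299 in 48-bit hexadecimal is 0x1235D28CDBB3.
Stored big-endian, the bytes at ascending addresses are 12 35 D2 8C DB B3.
Read back as little-endian, the first byte is least significant, giving 0xB3DB8CD23512.
0xB3DB8CD23512 = 197755541796114.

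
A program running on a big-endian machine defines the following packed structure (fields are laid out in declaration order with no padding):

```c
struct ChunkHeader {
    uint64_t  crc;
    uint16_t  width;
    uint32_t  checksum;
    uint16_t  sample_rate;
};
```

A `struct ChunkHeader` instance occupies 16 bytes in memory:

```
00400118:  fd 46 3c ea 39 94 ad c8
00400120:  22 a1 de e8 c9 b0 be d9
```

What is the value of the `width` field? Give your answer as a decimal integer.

8865

`width` follows `crc` (8 bytes), so it starts at byte offset 8 and occupies 2 bytes.
Bytes at offsets 8..9: 22 A1.
In big-endian order the high byte comes first in memory.
The bytes are already most-significant first: 0x22A1.
0x22A1 = 8865.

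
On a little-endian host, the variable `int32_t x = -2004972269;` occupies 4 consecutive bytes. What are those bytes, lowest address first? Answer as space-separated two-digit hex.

Two's complement of -2004972269 in 32 bits: 2004972269 = 0x778172ED; invert → 0x887E8D12; add 1 → 0x887E8D13.
Split into bytes (most-significant first): 88 7E 8D 13.
Little-endian: lowest address holds the least-significant byte.
So at ascending addresses the bytes are 13 8D 7E 88.

13 8D 7E 88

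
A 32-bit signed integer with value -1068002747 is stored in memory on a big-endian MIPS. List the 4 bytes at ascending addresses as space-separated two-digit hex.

Two's complement of -1068002747 in 32 bits: 1068002747 = 0x3FA86DBB; invert → 0xC0579244; add 1 → 0xC0579245.
Split into bytes (most-significant first): C0 57 92 45.
Big-endian: lowest address holds the most-significant byte.
So the memory order matches the most-significant-first order: C0 57 92 45.

C0 57 92 45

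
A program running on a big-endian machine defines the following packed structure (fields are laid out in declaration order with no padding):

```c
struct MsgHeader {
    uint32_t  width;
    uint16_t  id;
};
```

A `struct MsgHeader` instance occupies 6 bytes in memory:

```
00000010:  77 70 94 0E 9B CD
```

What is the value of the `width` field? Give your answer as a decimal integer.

`width` is the first field, at byte offset 0, occupying 4 bytes.
Bytes at offsets 0..3: 77 70 94 0E.
In big-endian order the high byte comes first in memory.
The bytes are already most-significant first: 0x7770940E.
0x7770940E = 2003866638.

2003866638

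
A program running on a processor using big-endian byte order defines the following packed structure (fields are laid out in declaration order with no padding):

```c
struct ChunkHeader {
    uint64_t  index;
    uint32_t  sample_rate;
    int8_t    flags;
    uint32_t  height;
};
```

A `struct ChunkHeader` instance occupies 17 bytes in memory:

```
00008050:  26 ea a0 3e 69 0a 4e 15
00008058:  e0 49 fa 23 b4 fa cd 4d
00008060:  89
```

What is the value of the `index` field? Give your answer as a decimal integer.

2804229907902254613

`index` is the first field, at byte offset 0, occupying 8 bytes.
Bytes at offsets 0..7: 26 EA A0 3E 69 0A 4E 15.
In big-endian order the high byte comes first in memory.
The bytes are already most-significant first: 0x26EAA03E690A4E15.
0x26EAA03E690A4E15 = 2804229907902254613.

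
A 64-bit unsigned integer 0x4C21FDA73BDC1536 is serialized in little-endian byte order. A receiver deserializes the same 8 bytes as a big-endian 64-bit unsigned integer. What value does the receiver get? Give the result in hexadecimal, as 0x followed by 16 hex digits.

Stored little-endian, the bytes at ascending addresses are 36 15 DC 3B A7 FD 21 4C.
Read back as big-endian, the last byte is least significant, giving 0x3615DC3BA7FD214C.

0x3615DC3BA7FD214C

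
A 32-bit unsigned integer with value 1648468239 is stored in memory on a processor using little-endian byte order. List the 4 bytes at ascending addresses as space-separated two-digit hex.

1648468239 in hexadecimal, padded to 32 bits, is 0x6241A10F.
Split into bytes (most-significant first): 62 41 A1 0F.
Little-endian stores the least-significant byte at the lowest address.
So at ascending addresses the bytes are 0F A1 41 62.

0F A1 41 62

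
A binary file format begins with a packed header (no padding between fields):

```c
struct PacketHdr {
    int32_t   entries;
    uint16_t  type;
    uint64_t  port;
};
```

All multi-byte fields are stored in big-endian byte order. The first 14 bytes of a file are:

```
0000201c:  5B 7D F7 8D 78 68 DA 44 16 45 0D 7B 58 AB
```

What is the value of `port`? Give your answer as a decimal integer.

15727720284519356587

`port` follows `entries` (4 B), `type` (2 B), so it starts at offset 4 + 2 = 6 and occupies 8 bytes.
Bytes at offsets 6..13: DA 44 16 45 0D 7B 58 AB.
In big-endian order the high byte comes first in memory.
The bytes are already most-significant first: 0xDA4416450D7B58AB.
0xDA4416450D7B58AB = 15727720284519356587.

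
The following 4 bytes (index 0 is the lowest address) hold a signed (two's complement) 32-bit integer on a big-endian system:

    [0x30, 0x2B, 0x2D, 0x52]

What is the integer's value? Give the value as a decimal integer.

Big-endian stores the most-significant byte at the lowest address.
The bytes are already most-significant first: 0x302B2D52.
0x302B2D52 = 808136018.

808136018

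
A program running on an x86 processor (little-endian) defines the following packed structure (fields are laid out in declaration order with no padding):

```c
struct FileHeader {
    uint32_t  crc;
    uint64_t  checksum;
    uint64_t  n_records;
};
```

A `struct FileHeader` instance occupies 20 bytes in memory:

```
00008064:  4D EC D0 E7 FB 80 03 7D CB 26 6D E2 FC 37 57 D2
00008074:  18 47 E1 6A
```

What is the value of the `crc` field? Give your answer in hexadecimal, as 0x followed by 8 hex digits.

0xE7D0EC4D

`crc` is the first field, at byte offset 0, occupying 4 bytes.
Bytes at offsets 0..3: 4D EC D0 E7.
Little-endian: lowest address holds the least-significant byte.
Reassemble most-significant byte first: E7 D0 EC 4D → 0xE7D0EC4D.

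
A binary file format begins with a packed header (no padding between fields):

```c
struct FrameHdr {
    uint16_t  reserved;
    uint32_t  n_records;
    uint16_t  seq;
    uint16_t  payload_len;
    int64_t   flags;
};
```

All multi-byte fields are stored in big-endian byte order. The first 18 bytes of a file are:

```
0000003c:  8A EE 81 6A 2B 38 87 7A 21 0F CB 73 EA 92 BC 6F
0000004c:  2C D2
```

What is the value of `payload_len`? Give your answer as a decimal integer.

`payload_len` follows `reserved` (2 B), `n_records` (4 B), `seq` (2 B), so it starts at offset 2 + 4 + 2 = 8 and occupies 2 bytes.
Bytes at offsets 8..9: 21 0F.
In big-endian order the high byte comes first in memory.
The bytes are already most-significant first: 0x210F.
0x210F = 8463.

8463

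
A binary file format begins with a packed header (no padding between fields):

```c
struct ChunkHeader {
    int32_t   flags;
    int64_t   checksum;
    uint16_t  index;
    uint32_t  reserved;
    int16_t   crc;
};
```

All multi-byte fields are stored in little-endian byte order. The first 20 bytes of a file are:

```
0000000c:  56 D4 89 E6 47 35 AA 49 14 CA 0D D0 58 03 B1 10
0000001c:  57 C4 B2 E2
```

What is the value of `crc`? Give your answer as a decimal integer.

-7502

`crc` follows `flags` (4 B), `checksum` (8 B), `index` (2 B), `reserved` (4 B), so it starts at offset 4 + 8 + 2 + 4 = 18 and occupies 2 bytes.
Bytes at offsets 18..19: B2 E2.
In little-endian order the low byte comes first in memory.
Reassemble most-significant byte first: E2 B2 → 0xE2B2.
Top bit is set, so as a signed 16-bit value this is 0xE2B2 − 2^16 = -7502.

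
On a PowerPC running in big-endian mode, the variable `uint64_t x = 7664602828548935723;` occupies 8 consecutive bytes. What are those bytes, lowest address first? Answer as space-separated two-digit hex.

7664602828548935723 in hexadecimal, padded to 64 bits, is 0x6A5E23A9EC1D102B.
Split into bytes (most-significant first): 6A 5E 23 A9 EC 1D 10 2B.
Big-endian: lowest address holds the most-significant byte.
So the memory order matches the most-significant-first order: 6A 5E 23 A9 EC 1D 10 2B.

6A 5E 23 A9 EC 1D 10 2B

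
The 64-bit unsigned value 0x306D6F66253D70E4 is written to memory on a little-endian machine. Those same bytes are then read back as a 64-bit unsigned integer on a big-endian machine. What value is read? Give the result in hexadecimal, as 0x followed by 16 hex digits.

0xE4703D25666F6D30

Stored little-endian, the bytes at ascending addresses are E4 70 3D 25 66 6F 6D 30.
Read back as big-endian, the last byte is least significant, giving 0xE4703D25666F6D30.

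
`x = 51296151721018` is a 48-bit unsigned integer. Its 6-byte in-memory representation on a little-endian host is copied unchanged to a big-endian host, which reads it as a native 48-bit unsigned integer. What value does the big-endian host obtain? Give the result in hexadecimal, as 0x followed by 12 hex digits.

0x3AD4E650A72E

51296151721018 in 48-bit hexadecimal is 0x2EA750E6D43A.
Stored little-endian, the bytes at ascending addresses are 3A D4 E6 50 A7 2E.
Read back as big-endian, the last byte is least significant, giving 0x3AD4E650A72E.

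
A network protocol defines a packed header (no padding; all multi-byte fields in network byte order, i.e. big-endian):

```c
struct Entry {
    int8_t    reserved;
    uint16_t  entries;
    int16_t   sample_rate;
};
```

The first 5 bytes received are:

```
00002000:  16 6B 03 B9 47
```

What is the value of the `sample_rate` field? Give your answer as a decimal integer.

-18105

`sample_rate` follows `reserved` (1 B), `entries` (2 B), so it starts at offset 1 + 2 = 3 and occupies 2 bytes.
Bytes at offsets 3..4: B9 47.
In big-endian order the high byte comes first in memory.
The bytes are already most-significant first: 0xB947.
Top bit is set, so as a signed 16-bit value this is 0xB947 − 2^16 = -18105.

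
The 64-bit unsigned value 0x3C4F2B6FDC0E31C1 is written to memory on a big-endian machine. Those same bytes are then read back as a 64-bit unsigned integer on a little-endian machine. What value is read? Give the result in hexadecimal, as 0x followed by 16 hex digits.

0xC1310EDC6F2B4F3C

Stored big-endian, the bytes at ascending addresses are 3C 4F 2B 6F DC 0E 31 C1.
Read back as little-endian, the first byte is least significant, giving 0xC1310EDC6F2B4F3C.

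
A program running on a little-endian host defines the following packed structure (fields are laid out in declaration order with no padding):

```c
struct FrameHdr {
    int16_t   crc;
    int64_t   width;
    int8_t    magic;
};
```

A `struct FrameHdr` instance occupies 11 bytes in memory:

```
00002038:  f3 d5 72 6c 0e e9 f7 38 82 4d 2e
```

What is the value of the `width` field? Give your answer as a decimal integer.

5585089125310950514

`width` follows `crc` (2 bytes), so it starts at byte offset 2 and occupies 8 bytes.
Bytes at offsets 2..9: 72 6C 0E E9 F7 38 82 4D.
Little-endian: lowest address holds the least-significant byte.
Reassemble most-significant byte first: 4D 82 38 F7 E9 0E 6C 72 → 0x4D8238F7E90E6C72.
0x4D8238F7E90E6C72 = 5585089125310950514.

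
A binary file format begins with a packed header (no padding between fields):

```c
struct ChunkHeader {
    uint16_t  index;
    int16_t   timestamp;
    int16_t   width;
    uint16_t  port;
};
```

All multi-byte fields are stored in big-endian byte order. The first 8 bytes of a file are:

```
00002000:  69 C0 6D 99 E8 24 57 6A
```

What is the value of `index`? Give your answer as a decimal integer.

27072

`index` is the first field, at byte offset 0, occupying 2 bytes.
Bytes at offsets 0..1: 69 C0.
Big-endian stores the most-significant byte at the lowest address.
The bytes are already most-significant first: 0x69C0.
0x69C0 = 27072.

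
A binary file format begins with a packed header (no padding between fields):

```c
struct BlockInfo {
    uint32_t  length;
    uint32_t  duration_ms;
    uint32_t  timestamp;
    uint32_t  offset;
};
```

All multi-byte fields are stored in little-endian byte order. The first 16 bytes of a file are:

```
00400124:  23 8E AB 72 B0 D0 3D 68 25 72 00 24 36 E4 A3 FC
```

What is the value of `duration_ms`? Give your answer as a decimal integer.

1748881584

`duration_ms` follows `length` (4 bytes), so it starts at byte offset 4 and occupies 4 bytes.
Bytes at offsets 4..7: B0 D0 3D 68.
Little-endian: lowest address holds the least-significant byte.
Reassemble most-significant byte first: 68 3D D0 B0 → 0x683DD0B0.
0x683DD0B0 = 1748881584.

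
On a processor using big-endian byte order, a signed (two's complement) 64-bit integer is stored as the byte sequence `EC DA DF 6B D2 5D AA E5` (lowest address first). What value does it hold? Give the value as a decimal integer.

-1379544681651787035

Big-endian: lowest address holds the most-significant byte.
The bytes are already most-significant first: 0xECDADF6BD25DAAE5.
Top bit is set, so as a signed 64-bit value this is 0xECDADF6BD25DAAE5 − 2^64 = -1379544681651787035.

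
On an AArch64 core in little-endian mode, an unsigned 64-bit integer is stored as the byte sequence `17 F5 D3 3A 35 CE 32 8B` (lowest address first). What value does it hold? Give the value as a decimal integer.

10030306048123073815

Little-endian stores the least-significant byte at the lowest address.
Reassemble most-significant byte first: 8B 32 CE 35 3A D3 F5 17 → 0x8B32CE353AD3F517.
0x8B32CE353AD3F517 = 10030306048123073815.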